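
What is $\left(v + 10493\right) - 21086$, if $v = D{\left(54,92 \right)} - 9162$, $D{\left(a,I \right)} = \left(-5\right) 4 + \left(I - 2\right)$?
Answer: $-19685$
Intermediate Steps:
$D{\left(a,I \right)} = -22 + I$ ($D{\left(a,I \right)} = -20 + \left(-2 + I\right) = -22 + I$)
$v = -9092$ ($v = \left(-22 + 92\right) - 9162 = 70 - 9162 = -9092$)
$\left(v + 10493\right) - 21086 = \left(-9092 + 10493\right) - 21086 = 1401 - 21086 = -19685$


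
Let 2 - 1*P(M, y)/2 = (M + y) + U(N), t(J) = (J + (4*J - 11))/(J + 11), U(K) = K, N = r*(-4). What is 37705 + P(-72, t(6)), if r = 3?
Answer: 643871/17 ≈ 37875.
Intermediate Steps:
N = -12 (N = 3*(-4) = -12)
t(J) = (-11 + 5*J)/(11 + J) (t(J) = (J + (-11 + 4*J))/(11 + J) = (-11 + 5*J)/(11 + J))
P(M, y) = 28 - 2*M - 2*y (P(M, y) = 4 - 2*((M + y) - 12) = 4 - 2*(-12 + M + y) = 4 + (24 - 2*M - 2*y) = 28 - 2*M - 2*y)
37705 + P(-72, t(6)) = 37705 + (28 - 2*(-72) - 2*(-11 + 5*6)/(11 + 6)) = 37705 + (28 + 144 - 2*(-11 + 30)/17) = 37705 + (28 + 144 - 2*19/17) = 37705 + (28 + 144 - 38/17) = 37705 + 2886/17 = 643871/17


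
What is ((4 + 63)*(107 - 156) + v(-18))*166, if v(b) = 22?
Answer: -541326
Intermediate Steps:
((4 + 63)*(107 - 156) + v(-18))*166 = ((4 + 63)*(107 - 156) + 22)*166 = (67*(-49) + 22)*166 = (-3283 + 22)*166 = -3261*166 = -541326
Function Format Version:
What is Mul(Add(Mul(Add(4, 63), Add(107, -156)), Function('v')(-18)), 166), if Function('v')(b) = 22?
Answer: -541326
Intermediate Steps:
Mul(Add(Mul(Add(4, 63), Add(107, -156)), Function('v')(-18)), 166) = Mul(Add(Mul(Add(4, 63), Add(107, -156)), 22), 166) = Mul(Add(Mul(67, -49), 22), 166) = Mul(Add(-3283, 22), 166) = Mul(-3261, 166) = -541326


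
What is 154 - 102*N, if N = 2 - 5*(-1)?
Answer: -560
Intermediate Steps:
N = 7 (N = 2 + 5 = 7)
154 - 102*N = 154 - 102*7 = 154 - 714 = -560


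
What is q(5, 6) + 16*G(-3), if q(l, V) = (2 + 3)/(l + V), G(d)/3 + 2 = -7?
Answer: -4747/11 ≈ -431.55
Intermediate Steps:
G(d) = -27 (G(d) = -6 + 3*(-7) = -6 - 21 = -27)
q(l, V) = 5/(V + l)
q(5, 6) + 16*G(-3) = 5/(6 + 5) + 16*(-27) = 5/11 - 432 = -4747/11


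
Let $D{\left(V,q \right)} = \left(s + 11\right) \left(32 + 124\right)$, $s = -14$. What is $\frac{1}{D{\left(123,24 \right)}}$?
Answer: $- \frac{1}{468} \approx -0.0021368$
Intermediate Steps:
$D{\left(V,q \right)} = -468$ ($D{\left(V,q \right)} = \left(-14 + 11\right) \left(32 + 124\right) = \left(-3\right) 156 = -468$)
$\frac{1}{D{\left(123,24 \right)}} = \frac{1}{-468} = - \frac{1}{468}$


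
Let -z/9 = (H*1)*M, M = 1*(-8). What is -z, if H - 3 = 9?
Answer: -864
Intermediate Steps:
H = 12 (H = 3 + 9 = 12)
M = -8
z = 864 (z = -9*12*1*(-8) = -108*(-8) = -9*(-96) = 864)
-z = -1*864 = -864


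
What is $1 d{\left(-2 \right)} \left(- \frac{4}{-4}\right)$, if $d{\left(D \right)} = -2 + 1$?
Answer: $-1$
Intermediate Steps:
$d{\left(D \right)} = -1$
$1 d{\left(-2 \right)} \left(- \frac{4}{-4}\right) = 1 \left(-1\right) \left(- \frac{4}{-4}\right) = - \frac{\left(-4\right) \left(-1\right)}{4} = \left(-1\right) 1 = -1$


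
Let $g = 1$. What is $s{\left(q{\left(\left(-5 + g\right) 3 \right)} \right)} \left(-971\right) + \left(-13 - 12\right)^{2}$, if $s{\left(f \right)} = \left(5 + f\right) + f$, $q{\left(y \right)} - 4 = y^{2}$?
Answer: $-291646$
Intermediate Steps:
$q{\left(y \right)} = 4 + y^{2}$
$s{\left(f \right)} = 5 + 2 f$
$s{\left(q{\left(\left(-5 + g\right) 3 \right)} \right)} \left(-971\right) + \left(-13 - 12\right)^{2} = \left(5 + 2 \left(4 + \left(\left(-5 + 1\right) 3\right)^{2}\right)\right) \left(-971\right) + \left(-13 - 12\right)^{2} = \left(5 + 2 \left(4 + \left(\left(-4\right) 3\right)^{2}\right)\right) \left(-971\right) + \left(-25\right)^{2} = \left(5 + 2 \left(4 + \left(-12\right)^{2}\right)\right) \left(-971\right) + 625 = \left(5 + 2 \left(4 + 144\right)\right) \left(-971\right) + 625 = \left(5 + 2 \cdot 148\right) \left(-971\right) + 625 = \left(5 + 296\right) \left(-971\right) + 625 = 301 \left(-971\right) + 625 = -292271 + 625 = -291646$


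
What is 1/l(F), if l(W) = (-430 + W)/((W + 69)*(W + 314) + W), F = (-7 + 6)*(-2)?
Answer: -11219/214 ≈ -52.425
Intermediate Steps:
F = 2 (F = -1*(-2) = 2)
l(W) = (-430 + W)/(W + (69 + W)*(314 + W)) (l(W) = (-430 + W)/((69 + W)*(314 + W) + W) = (-430 + W)/(W + (69 + W)*(314 + W)))
1/l(F) = 1/((-430 + 2)/(21666 + 2² + 384*2)) = 1/(-428/(21666 + 4 + 768)) = 1/(-428/22438) = 1/((1/22438)*(-428)) = 1/(-214/11219) = -11219/214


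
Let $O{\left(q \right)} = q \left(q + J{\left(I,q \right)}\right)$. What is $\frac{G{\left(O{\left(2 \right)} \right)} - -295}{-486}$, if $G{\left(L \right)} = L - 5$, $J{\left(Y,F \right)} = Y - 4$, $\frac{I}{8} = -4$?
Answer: $- \frac{37}{81} \approx -0.45679$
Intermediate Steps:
$I = -32$ ($I = 8 \left(-4\right) = -32$)
$J{\left(Y,F \right)} = -4 + Y$
$O{\left(q \right)} = q \left(-36 + q\right)$ ($O{\left(q \right)} = q \left(q - 36\right) = q \left(-36 + q\right)$)
$G{\left(L \right)} = -5 + L$
$\frac{G{\left(O{\left(2 \right)} \right)} - -295}{-486} = \frac{\left(-5 + 2 \left(-36 + 2\right)\right) - -295}{-486} = \left(\left(-5 + 2 \left(-34\right)\right) + 295\right) \left(- \frac{1}{486}\right) = \left(\left(-5 - 68\right) + 295\right) \left(- \frac{1}{486}\right) = \left(-73 + 295\right) \left(- \frac{1}{486}\right) = 222 \left(- \frac{1}{486}\right) = - \frac{37}{81}$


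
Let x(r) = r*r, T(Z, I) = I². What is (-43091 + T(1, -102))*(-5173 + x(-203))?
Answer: -1177908732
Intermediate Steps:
x(r) = r²
(-43091 + T(1, -102))*(-5173 + x(-203)) = (-43091 + (-102)²)*(-5173 + (-203)²) = (-43091 + 10404)*(-5173 + 41209) = -32687*36036 = -1177908732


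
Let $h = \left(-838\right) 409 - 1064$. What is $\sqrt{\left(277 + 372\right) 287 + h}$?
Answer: $i \sqrt{157543} \approx 396.92 i$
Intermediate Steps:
$h = -343806$ ($h = -342742 - 1064 = -343806$)
$\sqrt{\left(277 + 372\right) 287 + h} = \sqrt{\left(277 + 372\right) 287 - 343806} = \sqrt{649 \cdot 287 - 343806} = \sqrt{186263 - 343806} = \sqrt{-157543} = i \sqrt{157543}$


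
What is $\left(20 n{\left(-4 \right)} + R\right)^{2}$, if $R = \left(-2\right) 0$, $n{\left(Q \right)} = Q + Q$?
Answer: $25600$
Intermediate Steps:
$n{\left(Q \right)} = 2 Q$
$R = 0$
$\left(20 n{\left(-4 \right)} + R\right)^{2} = \left(20 \cdot 2 \left(-4\right) + 0\right)^{2} = \left(20 \left(-8\right) + 0\right)^{2} = \left(-160 + 0\right)^{2} = \left(-160\right)^{2} = 25600$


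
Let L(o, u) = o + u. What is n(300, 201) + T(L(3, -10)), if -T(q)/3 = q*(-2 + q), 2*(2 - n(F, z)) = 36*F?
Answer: -5587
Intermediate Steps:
n(F, z) = 2 - 18*F
T(q) = -3*q*(-2 + q)
n(300, 201) + T(L(3, -10)) = (2 - 18*300) + 3*(3 - 10)*(2 - (3 - 10)) = (2 - 5400) + 3*(-7)*(2 - 1*(-7)) = -5398 + 3*(-7)*(2 + 7) = -5398 + 3*(-7)*9 = -5398 - 189 = -5587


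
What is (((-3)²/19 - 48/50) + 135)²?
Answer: 4082443236/225625 ≈ 18094.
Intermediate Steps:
(((-3)²/19 - 48/50) + 135)² = ((9*(1/19) - 48*1/50) + 135)² = ((9/19 - 24/25) + 135)² = (-231/475 + 135)² = (63894/475)² = 4082443236/225625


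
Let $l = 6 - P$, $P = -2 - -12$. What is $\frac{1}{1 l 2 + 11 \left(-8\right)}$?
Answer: $- \frac{1}{96} \approx -0.010417$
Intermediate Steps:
$P = 10$ ($P = -2 + 12 = 10$)
$l = -4$ ($l = 6 - 10 = -4$)
$\frac{1}{1 l 2 + 11 \left(-8\right)} = \frac{1}{1 \left(-4\right) 2 + 11 \left(-8\right)} = \frac{1}{\left(-4\right) 2 - 88} = \frac{1}{-8 - 88} = \frac{1}{-96} = - \frac{1}{96}$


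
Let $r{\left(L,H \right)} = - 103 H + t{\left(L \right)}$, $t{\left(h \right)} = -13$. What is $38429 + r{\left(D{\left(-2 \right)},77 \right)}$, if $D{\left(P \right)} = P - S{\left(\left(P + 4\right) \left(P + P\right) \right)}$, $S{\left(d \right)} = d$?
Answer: $30485$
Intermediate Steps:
$D{\left(P \right)} = P - 2 P \left(4 + P\right)$ ($D{\left(P \right)} = P - \left(P + 4\right) \left(P + P\right) = P - \left(4 + P\right) 2 P = P - 2 P \left(4 + P\right)$)
$r{\left(L,H \right)} = -13 - 103 H$ ($r{\left(L,H \right)} = - 103 H - 13 = -13 - 103 H$)
$38429 + r{\left(D{\left(-2 \right)},77 \right)} = 38429 - 7944 = 30485$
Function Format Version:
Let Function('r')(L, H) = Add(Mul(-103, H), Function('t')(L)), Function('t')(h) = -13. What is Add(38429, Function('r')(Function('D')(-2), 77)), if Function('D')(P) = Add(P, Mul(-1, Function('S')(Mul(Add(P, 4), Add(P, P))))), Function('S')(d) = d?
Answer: 30485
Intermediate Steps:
Function('D')(P) = Add(P, Mul(-2, P, Add(4, P))) (Function('D')(P) = Add(P, Mul(-1, Mul(Add(P, 4), Add(P, P)))) = Add(P, Mul(-1, Mul(Add(4, P), Mul(2, P)))) = Add(P, Mul(-1, Mul(2, P, Add(4, P)))) = Add(P, Mul(-2, P, Add(4, P))))
Function('r')(L, H) = Add(-13, Mul(-103, H)) (Function('r')(L, H) = Add(Mul(-103, H), -13) = Add(-13, Mul(-103, H)))
Add(38429, Function('r')(Function('D')(-2), 77)) = Add(38429, Add(-13, Mul(-103, 77))) = Add(38429, Add(-13, -7931)) = Add(38429, -7944) = 30485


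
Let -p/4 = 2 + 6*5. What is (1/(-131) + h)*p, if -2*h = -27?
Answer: -226240/131 ≈ -1727.0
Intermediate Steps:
h = 27/2 (h = -½*(-27) = 27/2 ≈ 13.500)
p = -128 (p = -4*(2 + 6*5) = -4*(2 + 30) = -4*32 = -128)
(1/(-131) + h)*p = (1/(-131) + 27/2)*(-128) = (-1/131 + 27/2)*(-128) = (3535/262)*(-128) = -226240/131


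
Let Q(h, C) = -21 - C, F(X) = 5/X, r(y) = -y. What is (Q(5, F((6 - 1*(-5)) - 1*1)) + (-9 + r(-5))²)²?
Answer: 121/4 ≈ 30.250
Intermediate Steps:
(Q(5, F((6 - 1*(-5)) - 1*1)) + (-9 + r(-5))²)² = ((-21 - 5/((6 - 1*(-5)) - 1*1)) + (-9 - 1*(-5))²)² = ((-21 - 5/((6 + 5) - 1)) + (-9 + 5)²)² = ((-21 - 5/(11 - 1)) + (-4)²)² = ((-21 - 5/10) + 16)² = ((-21 - 1*½) + 16)² = ((-21 - ½) + 16)² = (-43/2 + 16)² = (-11/2)² = 121/4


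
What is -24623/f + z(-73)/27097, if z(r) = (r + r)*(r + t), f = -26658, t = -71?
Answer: 1227667223/722351826 ≈ 1.6995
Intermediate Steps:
z(r) = 2*r*(-71 + r) (z(r) = (r + r)*(r - 71) = (2*r)*(-71 + r) = 2*r*(-71 + r))
-24623/f + z(-73)/27097 = -24623/(-26658) + (2*(-73)*(-71 - 73))/27097 = -24623*(-1/26658) + (2*(-73)*(-144))*(1/27097) = 24623/26658 + 21024*(1/27097) = 24623/26658 + 21024/27097 = 1227667223/722351826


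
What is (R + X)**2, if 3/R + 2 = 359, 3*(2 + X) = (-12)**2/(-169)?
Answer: 2094435225/404452321 ≈ 5.1785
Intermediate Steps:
X = -386/169 (X = -2 + ((-12)**2/(-169))/3 = -2 + (144*(-1/169))/3 = -2 + (1/3)*(-144/169) = -2 - 48/169 = -386/169 ≈ -2.2840)
R = 1/119 (R = 3/(-2 + 359) = 3/357 = 3*(1/357) = 1/119 ≈ 0.0084034)
(R + X)**2 = (1/119 - 386/169)**2 = (-45765/20111)**2 = 2094435225/404452321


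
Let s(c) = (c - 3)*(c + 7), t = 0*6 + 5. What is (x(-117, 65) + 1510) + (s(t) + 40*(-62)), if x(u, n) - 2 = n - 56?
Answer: -935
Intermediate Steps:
t = 5 (t = 0 + 5 = 5)
s(c) = (-3 + c)*(7 + c)
x(u, n) = -54 + n (x(u, n) = 2 + (n - 56) = 2 + (-56 + n) = -54 + n)
(x(-117, 65) + 1510) + (s(t) + 40*(-62)) = ((-54 + 65) + 1510) + ((-21 + 5**2 + 4*5) + 40*(-62)) = (11 + 1510) + ((-21 + 25 + 20) - 2480) = 1521 + (24 - 2480) = 1521 - 2456 = -935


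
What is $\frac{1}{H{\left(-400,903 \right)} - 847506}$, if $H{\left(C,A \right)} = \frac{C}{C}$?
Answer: $- \frac{1}{847505} \approx -1.1799 \cdot 10^{-6}$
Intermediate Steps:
$H{\left(C,A \right)} = 1$
$\frac{1}{H{\left(-400,903 \right)} - 847506} = \frac{1}{1 - 847506} = \frac{1}{-847505} = - \frac{1}{847505}$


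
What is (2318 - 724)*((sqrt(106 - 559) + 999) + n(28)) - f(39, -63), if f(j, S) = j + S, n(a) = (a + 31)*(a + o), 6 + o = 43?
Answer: 7705420 + 1594*I*sqrt(453) ≈ 7.7054e+6 + 33926.0*I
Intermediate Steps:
o = 37 (o = -6 + 43 = 37)
n(a) = (31 + a)*(37 + a) (n(a) = (a + 31)*(a + 37) = (31 + a)*(37 + a))
f(j, S) = S + j
(2318 - 724)*((sqrt(106 - 559) + 999) + n(28)) - f(39, -63) = (2318 - 724)*((sqrt(106 - 559) + 999) + (1147 + 28**2 + 68*28)) - (-63 + 39) = 1594*((sqrt(-453) + 999) + (1147 + 784 + 1904)) - 1*(-24) = 1594*((I*sqrt(453) + 999) + 3835) + 24 = 1594*((999 + I*sqrt(453)) + 3835) + 24 = 1594*(4834 + I*sqrt(453)) + 24 = (7705396 + 1594*I*sqrt(453)) + 24 = 7705420 + 1594*I*sqrt(453)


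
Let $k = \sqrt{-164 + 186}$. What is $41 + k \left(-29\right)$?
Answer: $41 - 29 \sqrt{22} \approx -95.022$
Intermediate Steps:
$k = \sqrt{22} \approx 4.6904$
$41 + k \left(-29\right) = 41 + \sqrt{22} \left(-29\right) = 41 - 29 \sqrt{22}$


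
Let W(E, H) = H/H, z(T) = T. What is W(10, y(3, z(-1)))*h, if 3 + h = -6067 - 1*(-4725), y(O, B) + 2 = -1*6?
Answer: -1345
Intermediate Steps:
y(O, B) = -8 (y(O, B) = -2 - 1*6 = -2 - 6 = -8)
W(E, H) = 1
h = -1345 (h = -3 + (-6067 - 1*(-4725)) = -3 + (-6067 + 4725) = -3 - 1342 = -1345)
W(10, y(3, z(-1)))*h = 1*(-1345) = -1345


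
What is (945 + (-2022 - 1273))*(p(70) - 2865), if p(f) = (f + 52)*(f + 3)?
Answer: -14196350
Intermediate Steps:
p(f) = (3 + f)*(52 + f) (p(f) = (52 + f)*(3 + f) = (3 + f)*(52 + f))
(945 + (-2022 - 1273))*(p(70) - 2865) = (945 + (-2022 - 1273))*((156 + 70² + 55*70) - 2865) = (945 - 3295)*((156 + 4900 + 3850) - 2865) = -2350*(8906 - 2865) = -2350*6041 = -14196350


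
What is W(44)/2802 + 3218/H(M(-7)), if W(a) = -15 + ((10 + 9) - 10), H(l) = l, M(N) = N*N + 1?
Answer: 751378/11675 ≈ 64.358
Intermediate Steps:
M(N) = 1 + N**2 (M(N) = N**2 + 1 = 1 + N**2)
W(a) = -6 (W(a) = -15 + (19 - 10) = -15 + 9 = -6)
W(44)/2802 + 3218/H(M(-7)) = -6/2802 + 3218/(1 + (-7)**2) = -6*1/2802 + 3218/(1 + 49) = -1/467 + 3218/50 = -1/467 + 3218*(1/50) = -1/467 + 1609/25 = 751378/11675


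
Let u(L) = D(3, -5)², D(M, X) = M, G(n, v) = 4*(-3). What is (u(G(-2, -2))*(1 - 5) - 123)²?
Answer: 25281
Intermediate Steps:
G(n, v) = -12
u(L) = 9 (u(L) = 3² = 9)
(u(G(-2, -2))*(1 - 5) - 123)² = (9*(1 - 5) - 123)² = (9*(-4) - 123)² = (-36 - 123)² = (-159)² = 25281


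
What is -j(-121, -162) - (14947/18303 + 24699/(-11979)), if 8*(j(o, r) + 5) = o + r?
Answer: 2703792749/64963448 ≈ 41.620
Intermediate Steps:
j(o, r) = -5 + o/8 + r/8 (j(o, r) = -5 + (o + r)/8 = -5 + (o/8 + r/8) = -5 + o/8 + r/8)
-j(-121, -162) - (14947/18303 + 24699/(-11979)) = -(-5 + (⅛)*(-121) + (⅛)*(-162)) - (14947/18303 + 24699/(-11979)) = -(-5 - 121/8 - 81/4) - (14947*(1/18303) + 24699*(-1/11979)) = -1*(-323/8) - (14947/18303 - 8233/3993) = 323/8 - 1*(-10111692/8120431) = 323/8 + 10111692/8120431 = 2703792749/64963448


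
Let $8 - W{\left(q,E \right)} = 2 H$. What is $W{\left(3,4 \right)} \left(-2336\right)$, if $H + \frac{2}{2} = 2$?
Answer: $-14016$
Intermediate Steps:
$H = 1$ ($H = -1 + 2 = 1$)
$W{\left(q,E \right)} = 6$ ($W{\left(q,E \right)} = 8 - 2 \cdot 1 = 8 - 2 = 6$)
$W{\left(3,4 \right)} \left(-2336\right) = 6 \left(-2336\right) = -14016$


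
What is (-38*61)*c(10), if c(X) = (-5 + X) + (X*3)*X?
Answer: -706990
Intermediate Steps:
c(X) = -5 + X + 3*X² (c(X) = (-5 + X) + (3*X)*X = (-5 + X) + 3*X² = -5 + X + 3*X²)
(-38*61)*c(10) = (-38*61)*(-5 + 10 + 3*10²) = -2318*(-5 + 10 + 3*100) = -2318*(-5 + 10 + 300) = -2318*305 = -706990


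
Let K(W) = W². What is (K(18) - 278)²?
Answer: 2116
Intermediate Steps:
(K(18) - 278)² = (18² - 278)² = (324 - 278)² = 46² = 2116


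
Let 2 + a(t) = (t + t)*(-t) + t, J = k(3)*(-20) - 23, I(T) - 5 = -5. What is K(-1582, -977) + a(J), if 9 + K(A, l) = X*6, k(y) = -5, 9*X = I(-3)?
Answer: -11792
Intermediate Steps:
I(T) = 0 (I(T) = 5 - 5 = 0)
X = 0 (X = (⅑)*0 = 0)
K(A, l) = -9 (K(A, l) = -9 + 0*6 = -9 + 0 = -9)
J = 77 (J = -5*(-20) - 23 = 100 - 23 = 77)
a(t) = -2 + t - 2*t² (a(t) = -2 + ((t + t)*(-t) + t) = -2 + ((2*t)*(-t) + t) = -2 + (-2*t² + t) = -2 + (t - 2*t²) = -2 + t - 2*t²)
K(-1582, -977) + a(J) = -9 + (-2 + 77 - 2*77²) = -9 + (-2 + 77 - 2*5929) = -9 + (-2 + 77 - 11858) = -9 - 11783 = -11792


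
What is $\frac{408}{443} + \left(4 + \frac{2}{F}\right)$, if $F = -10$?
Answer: $\frac{10457}{2215} \approx 4.721$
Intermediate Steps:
$\frac{408}{443} + \left(4 + \frac{2}{F}\right) = \frac{408}{443} + \left(4 + \frac{2}{-10}\right) = 408 \cdot \frac{1}{443} + \left(4 + 2 \left(- \frac{1}{10}\right)\right) = \frac{408}{443} + \left(4 - \frac{1}{5}\right) = \frac{408}{443} + \frac{19}{5} = \frac{10457}{2215}$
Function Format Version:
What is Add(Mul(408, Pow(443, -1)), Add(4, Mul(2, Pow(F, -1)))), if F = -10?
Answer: Rational(10457, 2215) ≈ 4.7210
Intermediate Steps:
Add(Mul(408, Pow(443, -1)), Add(4, Mul(2, Pow(F, -1)))) = Add(Mul(408, Pow(443, -1)), Add(4, Mul(2, Pow(-10, -1)))) = Add(Mul(408, Rational(1, 443)), Add(4, Mul(2, Rational(-1, 10)))) = Add(Rational(408, 443), Add(4, Rational(-1, 5))) = Add(Rational(408, 443), Rational(19, 5)) = Rational(10457, 2215)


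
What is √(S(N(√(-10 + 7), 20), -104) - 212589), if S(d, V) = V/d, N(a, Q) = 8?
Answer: 13*I*√1258 ≈ 461.09*I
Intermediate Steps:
√(S(N(√(-10 + 7), 20), -104) - 212589) = √(-104/8 - 212589) = √(-104*⅛ - 212589) = √(-13 - 212589) = √(-212602) = 13*I*√1258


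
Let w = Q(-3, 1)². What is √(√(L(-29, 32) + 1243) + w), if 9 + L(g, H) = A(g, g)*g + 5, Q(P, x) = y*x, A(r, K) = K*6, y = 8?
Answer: √(64 + √6285) ≈ 11.970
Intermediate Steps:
A(r, K) = 6*K
Q(P, x) = 8*x
L(g, H) = -4 + 6*g² (L(g, H) = -9 + ((6*g)*g + 5) = -9 + (6*g² + 5) = -9 + (5 + 6*g²) = -4 + 6*g²)
w = 64 (w = (8*1)² = 8² = 64)
√(√(L(-29, 32) + 1243) + w) = √(√((-4 + 6*(-29)²) + 1243) + 64) = √(√((-4 + 6*841) + 1243) + 64) = √(√((-4 + 5046) + 1243) + 64) = √(√(5042 + 1243) + 64) = √(√6285 + 64) = √(64 + √6285)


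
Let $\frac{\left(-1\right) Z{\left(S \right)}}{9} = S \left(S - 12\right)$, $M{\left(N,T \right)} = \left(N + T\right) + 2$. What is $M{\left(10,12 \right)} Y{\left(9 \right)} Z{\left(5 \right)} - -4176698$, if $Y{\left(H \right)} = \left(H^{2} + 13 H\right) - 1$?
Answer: $5666018$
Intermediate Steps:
$Y{\left(H \right)} = -1 + H^{2} + 13 H$
$M{\left(N,T \right)} = 2 + N + T$
$Z{\left(S \right)} = - 9 S \left(-12 + S\right)$ ($Z{\left(S \right)} = - 9 S \left(S - 12\right) = - 9 S \left(-12 + S\right)$)
$M{\left(10,12 \right)} Y{\left(9 \right)} Z{\left(5 \right)} - -4176698 = \left(2 + 10 + 12\right) \left(-1 + 9^{2} + 13 \cdot 9\right) 9 \cdot 5 \left(12 - 5\right) - -4176698 = 24 \left(-1 + 81 + 117\right) 9 \cdot 5 \left(12 - 5\right) + 4176698 = 24 \cdot 197 \cdot 9 \cdot 5 \cdot 7 + 4176698 = 4728 \cdot 315 + 4176698 = 1489320 + 4176698 = 5666018$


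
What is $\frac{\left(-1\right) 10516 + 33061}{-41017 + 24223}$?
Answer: $- \frac{835}{622} \approx -1.3424$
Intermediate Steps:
$\frac{\left(-1\right) 10516 + 33061}{-41017 + 24223} = \frac{-10516 + 33061}{-16794} = 22545 \left(- \frac{1}{16794}\right) = - \frac{835}{622}$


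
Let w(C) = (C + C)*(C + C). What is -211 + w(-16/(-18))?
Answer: -16835/81 ≈ -207.84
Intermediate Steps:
w(C) = 4*C² (w(C) = (2*C)*(2*C) = 4*C²)
-211 + w(-16/(-18)) = -211 + 4*(-16/(-18))² = -211 + 4*(-16*(-1/18))² = -211 + 4*(8/9)² = -211 + 4*(64/81) = -211 + 256/81 = -16835/81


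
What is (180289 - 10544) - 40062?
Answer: 129683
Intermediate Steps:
(180289 - 10544) - 40062 = 169745 - 40062 = 129683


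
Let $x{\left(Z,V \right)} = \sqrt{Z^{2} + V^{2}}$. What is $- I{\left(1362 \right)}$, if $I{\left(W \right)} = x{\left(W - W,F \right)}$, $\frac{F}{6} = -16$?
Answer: $-96$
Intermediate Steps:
$F = -96$ ($F = 6 \left(-16\right) = -96$)
$x{\left(Z,V \right)} = \sqrt{V^{2} + Z^{2}}$
$I{\left(W \right)} = 96$ ($I{\left(W \right)} = \sqrt{\left(-96\right)^{2} + \left(W - W\right)^{2}} = \sqrt{9216 + 0^{2}} = \sqrt{9216 + 0} = \sqrt{9216} = 96$)
$- I{\left(1362 \right)} = \left(-1\right) 96 = -96$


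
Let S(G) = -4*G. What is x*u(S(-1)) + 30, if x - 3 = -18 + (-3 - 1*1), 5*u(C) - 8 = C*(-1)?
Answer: 74/5 ≈ 14.800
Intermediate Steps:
u(C) = 8/5 - C/5 (u(C) = 8/5 + (C*(-1))/5 = 8/5 + (-C)/5 = 8/5 - C/5)
x = -19 (x = 3 + (-18 + (-3 - 1*1)) = 3 + (-18 + (-3 - 1)) = 3 + (-18 - 4) = 3 - 22 = -19)
x*u(S(-1)) + 30 = -19*(8/5 - (-4)*(-1)/5) + 30 = -19*(8/5 - 1/5*4) + 30 = -19*(8/5 - 4/5) + 30 = -19*4/5 + 30 = -76/5 + 30 = 74/5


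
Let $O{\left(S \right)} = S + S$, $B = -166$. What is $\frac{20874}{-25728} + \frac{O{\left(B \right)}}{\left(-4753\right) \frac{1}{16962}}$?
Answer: $\frac{24130838905}{20380864} \approx 1184.0$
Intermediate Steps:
$O{\left(S \right)} = 2 S$
$\frac{20874}{-25728} + \frac{O{\left(B \right)}}{\left(-4753\right) \frac{1}{16962}} = \frac{20874}{-25728} + \frac{2 \left(-166\right)}{\left(-4753\right) \frac{1}{16962}} = 20874 \left(- \frac{1}{25728}\right) - \frac{332}{\left(-4753\right) \frac{1}{16962}} = - \frac{3479}{4288} - \frac{332}{- \frac{4753}{16962}} = - \frac{3479}{4288} - - \frac{5631384}{4753} = - \frac{3479}{4288} + \frac{5631384}{4753} = \frac{24130838905}{20380864}$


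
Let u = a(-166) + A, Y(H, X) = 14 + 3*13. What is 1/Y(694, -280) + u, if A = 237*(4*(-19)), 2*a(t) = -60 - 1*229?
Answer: -1924587/106 ≈ -18156.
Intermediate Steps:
a(t) = -289/2 (a(t) = (-60 - 1*229)/2 = (-60 - 229)/2 = (½)*(-289) = -289/2)
Y(H, X) = 53 (Y(H, X) = 14 + 39 = 53)
A = -18012 (A = 237*(-76) = -18012)
u = -36313/2 (u = -289/2 - 18012 = -36313/2 ≈ -18157.)
1/Y(694, -280) + u = 1/53 - 36313/2 = -1924587/106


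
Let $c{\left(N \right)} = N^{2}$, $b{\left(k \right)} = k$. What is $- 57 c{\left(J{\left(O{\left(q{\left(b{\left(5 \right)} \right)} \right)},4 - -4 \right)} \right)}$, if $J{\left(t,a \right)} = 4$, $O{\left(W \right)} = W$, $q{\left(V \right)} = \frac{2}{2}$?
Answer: $-912$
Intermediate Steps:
$q{\left(V \right)} = 1$ ($q{\left(V \right)} = 2 \cdot \frac{1}{2} = 1$)
$- 57 c{\left(J{\left(O{\left(q{\left(b{\left(5 \right)} \right)} \right)},4 - -4 \right)} \right)} = - 57 \cdot 4^{2} = \left(-57\right) 16 = -912$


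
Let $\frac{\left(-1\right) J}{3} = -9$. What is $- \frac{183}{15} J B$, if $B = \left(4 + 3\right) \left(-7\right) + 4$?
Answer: $14823$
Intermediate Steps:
$J = 27$ ($J = \left(-3\right) \left(-9\right) = 27$)
$B = -45$ ($B = 7 \left(-7\right) + 4 = -49 + 4 = -45$)
$- \frac{183}{15} J B = - \frac{183}{15} \cdot 27 \left(-45\right) = \left(-183\right) \frac{1}{15} \cdot 27 \left(-45\right) = \left(- \frac{61}{5}\right) 27 \left(-45\right) = \left(- \frac{1647}{5}\right) \left(-45\right) = 14823$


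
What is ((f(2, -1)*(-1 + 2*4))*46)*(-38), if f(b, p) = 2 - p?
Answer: -36708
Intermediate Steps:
((f(2, -1)*(-1 + 2*4))*46)*(-38) = (((2 - 1*(-1))*(-1 + 2*4))*46)*(-38) = (((2 + 1)*(-1 + 8))*46)*(-38) = ((3*7)*46)*(-38) = (21*46)*(-38) = 966*(-38) = -36708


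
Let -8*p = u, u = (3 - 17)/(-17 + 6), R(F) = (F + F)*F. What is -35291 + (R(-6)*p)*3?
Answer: -388579/11 ≈ -35325.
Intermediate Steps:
R(F) = 2*F² (R(F) = (2*F)*F = 2*F²)
u = 14/11 (u = -14/(-11) = -14*(-1/11) = 14/11 ≈ 1.2727)
p = -7/44 (p = -⅛*14/11 = -7/44 ≈ -0.15909)
-35291 + (R(-6)*p)*3 = -35291 + ((2*(-6)²)*(-7/44))*3 = -35291 + ((2*36)*(-7/44))*3 = -35291 + (72*(-7/44))*3 = -35291 - 126/11*3 = -35291 - 378/11 = -388579/11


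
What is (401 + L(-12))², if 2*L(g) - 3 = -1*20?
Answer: 616225/4 ≈ 1.5406e+5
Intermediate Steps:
L(g) = -17/2 (L(g) = 3/2 + (-1*20)/2 = 3/2 + (½)*(-20) = 3/2 - 10 = -17/2)
(401 + L(-12))² = (401 - 17/2)² = (785/2)² = 616225/4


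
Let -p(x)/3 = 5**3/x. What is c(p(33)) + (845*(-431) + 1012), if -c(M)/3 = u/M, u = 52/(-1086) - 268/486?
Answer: -133115707067/366525 ≈ -3.6318e+5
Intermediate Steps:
u = -26360/43983 (u = 52*(-1/1086) - 268*1/486 = -26/543 - 134/243 = -26360/43983 ≈ -0.59932)
p(x) = -375/x (p(x) = -3*5**3/x = -375/x)
c(M) = 26360/(14661*M) (c(M) = -(-26360)/(14661*M) = 26360/(14661*M))
c(p(33)) + (845*(-431) + 1012) = 26360/(14661*((-375/33))) + (845*(-431) + 1012) = 26360/(14661*((-375*1/33))) + (-364195 + 1012) = 26360/(14661*(-125/11)) - 363183 = (26360/14661)*(-11/125) - 363183 = -57992/366525 - 363183 = -133115707067/366525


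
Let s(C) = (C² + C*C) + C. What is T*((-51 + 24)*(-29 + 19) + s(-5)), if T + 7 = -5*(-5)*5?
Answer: 37170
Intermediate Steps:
s(C) = C + 2*C² (s(C) = (C² + C²) + C = 2*C² + C = C + 2*C²)
T = 118 (T = -7 - 5*(-5)*5 = -7 + 25*5 = -7 + 125 = 118)
T*((-51 + 24)*(-29 + 19) + s(-5)) = 118*((-51 + 24)*(-29 + 19) - 5*(1 + 2*(-5))) = 118*(-27*(-10) - 5*(1 - 10)) = 118*(270 - 5*(-9)) = 118*(270 + 45) = 118*315 = 37170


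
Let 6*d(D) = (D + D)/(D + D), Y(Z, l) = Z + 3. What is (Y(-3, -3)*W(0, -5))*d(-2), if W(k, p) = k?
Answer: 0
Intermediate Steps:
Y(Z, l) = 3 + Z
d(D) = ⅙ (d(D) = ((D + D)/(D + D))/6 = ((2*D)/((2*D)))/6 = ((2*D)*(1/(2*D)))/6 = (⅙)*1 = ⅙)
(Y(-3, -3)*W(0, -5))*d(-2) = ((3 - 3)*0)*(⅙) = (0*0)*(⅙) = 0*(⅙) = 0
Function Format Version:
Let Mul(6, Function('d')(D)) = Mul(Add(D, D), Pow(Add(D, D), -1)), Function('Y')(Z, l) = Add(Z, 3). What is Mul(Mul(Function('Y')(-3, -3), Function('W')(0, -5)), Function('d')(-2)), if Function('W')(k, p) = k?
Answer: 0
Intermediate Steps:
Function('Y')(Z, l) = Add(3, Z)
Function('d')(D) = Rational(1, 6) (Function('d')(D) = Mul(Rational(1, 6), Mul(Add(D, D), Pow(Add(D, D), -1))) = Mul(Rational(1, 6), Mul(Mul(2, D), Pow(Mul(2, D), -1))) = Mul(Rational(1, 6), Mul(Mul(2, D), Mul(Rational(1, 2), Pow(D, -1)))) = Mul(Rational(1, 6), 1) = Rational(1, 6))
Mul(Mul(Function('Y')(-3, -3), Function('W')(0, -5)), Function('d')(-2)) = Mul(Mul(Add(3, -3), 0), Rational(1, 6)) = Mul(Mul(0, 0), Rational(1, 6)) = Mul(0, Rational(1, 6)) = 0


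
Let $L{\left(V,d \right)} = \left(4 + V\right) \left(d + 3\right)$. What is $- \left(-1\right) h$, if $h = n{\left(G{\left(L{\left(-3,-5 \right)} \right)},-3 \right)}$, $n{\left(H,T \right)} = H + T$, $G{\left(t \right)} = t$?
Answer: $-5$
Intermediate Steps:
$L{\left(V,d \right)} = \left(3 + d\right) \left(4 + V\right)$ ($L{\left(V,d \right)} = \left(4 + V\right) \left(3 + d\right) = \left(3 + d\right) \left(4 + V\right)$)
$h = -5$ ($h = \left(12 + 3 \left(-3\right) + 4 \left(-5\right) - -15\right) - 3 = \left(12 - 9 - 20 + 15\right) - 3 = -2 - 3 = -5$)
$- \left(-1\right) h = - \left(-1\right) \left(-5\right) = \left(-1\right) 5 = -5$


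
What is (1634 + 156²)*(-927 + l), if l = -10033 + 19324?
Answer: 217213080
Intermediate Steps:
l = 9291
(1634 + 156²)*(-927 + l) = (1634 + 156²)*(-927 + 9291) = (1634 + 24336)*8364 = 25970*8364 = 217213080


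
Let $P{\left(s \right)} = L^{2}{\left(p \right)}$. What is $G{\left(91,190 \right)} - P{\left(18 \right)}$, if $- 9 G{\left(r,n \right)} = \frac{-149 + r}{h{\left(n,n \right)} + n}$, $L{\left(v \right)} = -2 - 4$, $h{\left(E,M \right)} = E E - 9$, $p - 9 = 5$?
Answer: $- \frac{11754986}{326529} \approx -36.0$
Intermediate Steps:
$p = 14$ ($p = 9 + 5 = 14$)
$h{\left(E,M \right)} = -9 + E^{2}$ ($h{\left(E,M \right)} = E^{2} - 9 = -9 + E^{2}$)
$L{\left(v \right)} = -6$
$G{\left(r,n \right)} = - \frac{-149 + r}{9 \left(-9 + n + n^{2}\right)}$ ($G{\left(r,n \right)} = - \frac{\left(-149 + r\right) \frac{1}{\left(-9 + n^{2}\right) + n}}{9} = - \frac{\left(-149 + r\right) \frac{1}{-9 + n + n^{2}}}{9} = - \frac{\frac{1}{-9 + n + n^{2}} \left(-149 + r\right)}{9} = - \frac{-149 + r}{9 \left(-9 + n + n^{2}\right)}$)
$P{\left(s \right)} = 36$ ($P{\left(s \right)} = \left(-6\right)^{2} = 36$)
$G{\left(91,190 \right)} - P{\left(18 \right)} = \frac{149 - 91}{9 \left(-9 + 190 + 190^{2}\right)} - 36 = \frac{149 - 91}{9 \left(-9 + 190 + 36100\right)} - 36 = \frac{1}{9} \cdot \frac{1}{36281} \cdot 58 - 36 = \frac{58}{326529} - 36 = - \frac{11754986}{326529}$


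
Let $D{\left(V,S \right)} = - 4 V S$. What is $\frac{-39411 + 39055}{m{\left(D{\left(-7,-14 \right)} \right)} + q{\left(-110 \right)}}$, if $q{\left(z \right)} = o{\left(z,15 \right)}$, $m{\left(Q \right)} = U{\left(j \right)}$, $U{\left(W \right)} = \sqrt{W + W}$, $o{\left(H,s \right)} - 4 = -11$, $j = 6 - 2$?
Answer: $\frac{2492}{41} + \frac{712 \sqrt{2}}{41} \approx 85.339$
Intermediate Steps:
$j = 4$ ($j = 6 - 2 = 4$)
$D{\left(V,S \right)} = - 4 S V$
$o{\left(H,s \right)} = -7$ ($o{\left(H,s \right)} = 4 - 11 = -7$)
$U{\left(W \right)} = \sqrt{2} \sqrt{W}$ ($U{\left(W \right)} = \sqrt{2 W} = \sqrt{2} \sqrt{W}$)
$m{\left(Q \right)} = 2 \sqrt{2}$ ($m{\left(Q \right)} = \sqrt{2} \sqrt{4} = \sqrt{2} \cdot 2 = 2 \sqrt{2}$)
$q{\left(z \right)} = -7$
$\frac{-39411 + 39055}{m{\left(D{\left(-7,-14 \right)} \right)} + q{\left(-110 \right)}} = \frac{-39411 + 39055}{2 \sqrt{2} - 7} = - \frac{356}{-7 + 2 \sqrt{2}}$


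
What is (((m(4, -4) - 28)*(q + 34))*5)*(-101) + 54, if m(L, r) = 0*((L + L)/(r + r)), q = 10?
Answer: 622214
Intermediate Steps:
m(L, r) = 0 (m(L, r) = 0*((2*L)/((2*r))) = 0*((2*L)*(1/(2*r))) = 0*(L/r) = 0)
(((m(4, -4) - 28)*(q + 34))*5)*(-101) + 54 = (((0 - 28)*(10 + 34))*5)*(-101) + 54 = (-28*44*5)*(-101) + 54 = -1232*5*(-101) + 54 = -6160*(-101) + 54 = 622160 + 54 = 622214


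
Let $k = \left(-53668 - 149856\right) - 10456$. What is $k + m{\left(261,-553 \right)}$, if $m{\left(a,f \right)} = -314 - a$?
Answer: $-214555$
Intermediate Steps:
$k = -213980$ ($k = -203524 - 10456 = -213980$)
$k + m{\left(261,-553 \right)} = -213980 - 575 = -214555$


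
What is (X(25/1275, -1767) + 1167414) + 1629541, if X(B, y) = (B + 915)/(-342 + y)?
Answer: 300837636179/107559 ≈ 2.7970e+6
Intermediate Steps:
X(B, y) = (915 + B)/(-342 + y)
(X(25/1275, -1767) + 1167414) + 1629541 = ((915 + 25/1275)/(-342 - 1767) + 1167414) + 1629541 = ((915 + 25*(1/1275))/(-2109) + 1167414) + 1629541 = (-(915 + 1/51)/2109 + 1167414) + 1629541 = (-1/2109*46666/51 + 1167414) + 1629541 = (-46666/107559 + 1167414) + 1629541 = 125565835760/107559 + 1629541 = 300837636179/107559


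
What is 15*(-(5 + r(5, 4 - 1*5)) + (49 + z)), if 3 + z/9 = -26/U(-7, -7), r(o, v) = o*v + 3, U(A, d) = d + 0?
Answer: 5505/7 ≈ 786.43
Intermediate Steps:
U(A, d) = d
r(o, v) = 3 + o*v
z = 45/7 (z = -27 + 9*(-26/(-7)) = -27 + 9*(-26*(-⅐)) = -27 + 9*(26/7) = -27 + 234/7 = 45/7 ≈ 6.4286)
15*(-(5 + r(5, 4 - 1*5)) + (49 + z)) = 15*(-(5 + (3 + 5*(4 - 1*5))) + (49 + 45/7)) = 15*(-(5 + (3 + 5*(4 - 5))) + 388/7) = 15*(-(5 + (3 + 5*(-1))) + 388/7) = 15*(-(5 + (3 - 5)) + 388/7) = 15*(-(5 - 2) + 388/7) = 15*(-1*3 + 388/7) = 15*(-3 + 388/7) = 15*(367/7) = 5505/7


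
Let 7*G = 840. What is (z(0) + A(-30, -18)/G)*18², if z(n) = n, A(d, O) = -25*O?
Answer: 1215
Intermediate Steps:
G = 120 (G = (⅐)*840 = 120)
(z(0) + A(-30, -18)/G)*18² = (0 - 25*(-18)/120)*18² = (0 + 450*(1/120))*324 = (0 + 15/4)*324 = (15/4)*324 = 1215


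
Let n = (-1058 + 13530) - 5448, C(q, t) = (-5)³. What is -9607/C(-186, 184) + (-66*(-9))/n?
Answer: 33776909/439000 ≈ 76.941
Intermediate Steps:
C(q, t) = -125
n = 7024 (n = 12472 - 5448 = 7024)
-9607/C(-186, 184) + (-66*(-9))/n = -9607/(-125) - 66*(-9)/7024 = -9607*(-1/125) + 594*(1/7024) = 9607/125 + 297/3512 = 33776909/439000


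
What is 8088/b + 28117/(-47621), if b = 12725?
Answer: 27369823/605977225 ≈ 0.045166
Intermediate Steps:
8088/b + 28117/(-47621) = 8088/12725 + 28117/(-47621) = 8088*(1/12725) + 28117*(-1/47621) = 8088/12725 - 28117/47621 = 27369823/605977225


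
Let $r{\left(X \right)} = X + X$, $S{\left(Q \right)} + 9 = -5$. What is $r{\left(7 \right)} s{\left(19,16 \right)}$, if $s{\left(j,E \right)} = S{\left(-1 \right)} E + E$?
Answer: $-2912$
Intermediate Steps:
$S{\left(Q \right)} = -14$ ($S{\left(Q \right)} = -9 - 5 = -14$)
$s{\left(j,E \right)} = - 13 E$ ($s{\left(j,E \right)} = - 14 E + E = - 13 E$)
$r{\left(X \right)} = 2 X$
$r{\left(7 \right)} s{\left(19,16 \right)} = 2 \cdot 7 \left(\left(-13\right) 16\right) = 14 \left(-208\right) = -2912$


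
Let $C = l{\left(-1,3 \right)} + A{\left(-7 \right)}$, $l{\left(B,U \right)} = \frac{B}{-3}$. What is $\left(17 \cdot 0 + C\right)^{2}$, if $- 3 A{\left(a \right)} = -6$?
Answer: $\frac{49}{9} \approx 5.4444$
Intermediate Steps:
$l{\left(B,U \right)} = - \frac{B}{3}$ ($l{\left(B,U \right)} = B \left(- \frac{1}{3}\right) = - \frac{B}{3}$)
$A{\left(a \right)} = 2$ ($A{\left(a \right)} = \left(- \frac{1}{3}\right) \left(-6\right) = 2$)
$C = \frac{7}{3}$ ($C = \left(- \frac{1}{3}\right) \left(-1\right) + 2 = \frac{1}{3} + 2 = \frac{7}{3} \approx 2.3333$)
$\left(17 \cdot 0 + C\right)^{2} = \left(17 \cdot 0 + \frac{7}{3}\right)^{2} = \left(0 + \frac{7}{3}\right)^{2} = \left(\frac{7}{3}\right)^{2} = \frac{49}{9}$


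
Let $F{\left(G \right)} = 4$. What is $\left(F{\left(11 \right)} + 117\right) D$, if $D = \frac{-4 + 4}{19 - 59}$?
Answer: $0$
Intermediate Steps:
$D = 0$ ($D = \frac{0}{-40} = 0 \left(- \frac{1}{40}\right) = 0$)
$\left(F{\left(11 \right)} + 117\right) D = \left(4 + 117\right) 0 = 121 \cdot 0 = 0$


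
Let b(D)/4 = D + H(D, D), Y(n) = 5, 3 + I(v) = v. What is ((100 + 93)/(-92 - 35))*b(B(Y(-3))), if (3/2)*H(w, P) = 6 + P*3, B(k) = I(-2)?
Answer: 8492/127 ≈ 66.866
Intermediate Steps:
I(v) = -3 + v
B(k) = -5 (B(k) = -3 - 2 = -5)
H(w, P) = 4 + 2*P (H(w, P) = 2*(6 + P*3)/3 = 2*(6 + 3*P)/3 = 4 + 2*P)
b(D) = 16 + 12*D (b(D) = 4*(D + (4 + 2*D)) = 4*(4 + 3*D) = 16 + 12*D)
((100 + 93)/(-92 - 35))*b(B(Y(-3))) = ((100 + 93)/(-92 - 35))*(16 + 12*(-5)) = (193/(-127))*(16 - 60) = (193*(-1/127))*(-44) = -193/127*(-44) = 8492/127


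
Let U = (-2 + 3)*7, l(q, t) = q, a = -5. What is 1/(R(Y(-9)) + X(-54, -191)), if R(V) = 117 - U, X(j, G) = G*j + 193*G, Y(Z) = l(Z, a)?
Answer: -1/26439 ≈ -3.7823e-5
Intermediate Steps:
Y(Z) = Z
U = 7 (U = 1*7 = 7)
X(j, G) = 193*G + G*j
R(V) = 110 (R(V) = 117 - 1*7 = 117 - 7 = 110)
1/(R(Y(-9)) + X(-54, -191)) = 1/(110 - 191*(193 - 54)) = 1/(110 - 191*139) = 1/(110 - 26549) = 1/(-26439) = -1/26439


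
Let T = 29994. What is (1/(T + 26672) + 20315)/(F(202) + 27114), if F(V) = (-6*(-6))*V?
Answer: 1151169791/1948517076 ≈ 0.59079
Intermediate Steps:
F(V) = 36*V
(1/(T + 26672) + 20315)/(F(202) + 27114) = (1/(29994 + 26672) + 20315)/(36*202 + 27114) = (1/56666 + 20315)/(7272 + 27114) = (1/56666 + 20315)/34386 = (1151169791/56666)*(1/34386) = 1151169791/1948517076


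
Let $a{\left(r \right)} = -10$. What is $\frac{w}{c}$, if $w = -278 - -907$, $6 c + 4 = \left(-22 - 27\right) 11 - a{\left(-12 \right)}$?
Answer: $- \frac{3774}{533} \approx -7.0807$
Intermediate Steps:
$c = - \frac{533}{6}$ ($c = - \frac{2}{3} + \frac{\left(-22 - 27\right) 11 - -10}{6} = - \frac{2}{3} + \frac{\left(-49\right) 11 + 10}{6} = - \frac{2}{3} + \frac{-539 + 10}{6} = - \frac{2}{3} + \frac{1}{6} \left(-529\right) = - \frac{2}{3} - \frac{529}{6} = - \frac{533}{6} \approx -88.833$)
$w = 629$ ($w = -278 + 907 = 629$)
$\frac{w}{c} = \frac{629}{- \frac{533}{6}} = 629 \left(- \frac{6}{533}\right) = - \frac{3774}{533}$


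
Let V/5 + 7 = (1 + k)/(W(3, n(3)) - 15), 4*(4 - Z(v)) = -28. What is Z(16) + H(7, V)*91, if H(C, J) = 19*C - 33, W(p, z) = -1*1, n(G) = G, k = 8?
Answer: 9111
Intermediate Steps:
W(p, z) = -1
Z(v) = 11 (Z(v) = 4 - ¼*(-28) = 4 + 7 = 11)
V = -605/16 (V = -35 + 5*((1 + 8)/(-1 - 15)) = -35 + 5*(9/(-16)) = -35 + 5*(9*(-1/16)) = -35 + 5*(-9/16) = -35 - 45/16 = -605/16 ≈ -37.813)
H(C, J) = -33 + 19*C
Z(16) + H(7, V)*91 = 11 + (-33 + 19*7)*91 = 11 + (-33 + 133)*91 = 11 + 100*91 = 11 + 9100 = 9111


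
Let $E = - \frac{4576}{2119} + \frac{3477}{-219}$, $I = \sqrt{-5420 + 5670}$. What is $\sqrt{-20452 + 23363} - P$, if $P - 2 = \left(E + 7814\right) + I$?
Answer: $- \frac{92787971}{11899} + \sqrt{2911} - 5 \sqrt{10} \approx -7759.8$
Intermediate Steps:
$I = 5 \sqrt{10}$ ($I = \sqrt{250} = 5 \sqrt{10} \approx 15.811$)
$E = - \frac{214613}{11899}$ ($E = \left(-4576\right) \frac{1}{2119} + 3477 \left(- \frac{1}{219}\right) = - \frac{352}{163} - \frac{1159}{73} = - \frac{214613}{11899} \approx -18.036$)
$P = \frac{92787971}{11899} + 5 \sqrt{10}$ ($P = 2 + \left(\left(- \frac{214613}{11899} + 7814\right) + 5 \sqrt{10}\right) = 2 + \left(\frac{92764173}{11899} + 5 \sqrt{10}\right) = \frac{92787971}{11899} + 5 \sqrt{10} \approx 7813.8$)
$\sqrt{-20452 + 23363} - P = \sqrt{-20452 + 23363} - \left(\frac{92787971}{11899} + 5 \sqrt{10}\right) = \sqrt{2911} - \left(\frac{92787971}{11899} + 5 \sqrt{10}\right) = - \frac{92787971}{11899} + \sqrt{2911} - 5 \sqrt{10}$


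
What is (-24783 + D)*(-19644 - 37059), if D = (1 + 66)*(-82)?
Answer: 1716796731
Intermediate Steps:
D = -5494 (D = 67*(-82) = -5494)
(-24783 + D)*(-19644 - 37059) = (-24783 - 5494)*(-19644 - 37059) = -30277*(-56703) = 1716796731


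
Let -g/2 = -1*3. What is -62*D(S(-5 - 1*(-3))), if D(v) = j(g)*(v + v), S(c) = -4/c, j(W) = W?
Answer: -1488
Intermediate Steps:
g = 6 (g = -(-2)*3 = -2*(-3) = 6)
D(v) = 12*v (D(v) = 6*(v + v) = 6*(2*v) = 12*v)
-62*D(S(-5 - 1*(-3))) = -744*(-4/(-5 - 1*(-3))) = -744*(-4/(-5 + 3)) = -744*(-4/(-2)) = -744*(-4*(-1/2)) = -744*2 = -62*24 = -1488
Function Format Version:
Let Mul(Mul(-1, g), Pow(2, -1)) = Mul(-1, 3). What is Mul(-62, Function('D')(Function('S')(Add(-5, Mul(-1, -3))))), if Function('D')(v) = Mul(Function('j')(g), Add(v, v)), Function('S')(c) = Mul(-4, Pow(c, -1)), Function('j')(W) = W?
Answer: -1488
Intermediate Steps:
g = 6 (g = Mul(-2, Mul(-1, 3)) = Mul(-2, -3) = 6)
Function('D')(v) = Mul(12, v) (Function('D')(v) = Mul(6, Add(v, v)) = Mul(6, Mul(2, v)) = Mul(12, v))
Mul(-62, Function('D')(Function('S')(Add(-5, Mul(-1, -3))))) = Mul(-62, Mul(12, Mul(-4, Pow(Add(-5, Mul(-1, -3)), -1)))) = Mul(-62, Mul(12, Mul(-4, Pow(Add(-5, 3), -1)))) = Mul(-62, Mul(12, Mul(-4, Pow(-2, -1)))) = Mul(-62, Mul(12, Mul(-4, Rational(-1, 2)))) = Mul(-62, Mul(12, 2)) = Mul(-62, 24) = -1488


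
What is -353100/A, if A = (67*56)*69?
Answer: -29425/21574 ≈ -1.3639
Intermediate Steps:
A = 258888 (A = 3752*69 = 258888)
-353100/A = -353100/258888 = -353100*1/258888 = -29425/21574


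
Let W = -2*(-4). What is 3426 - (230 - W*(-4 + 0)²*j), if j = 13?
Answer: 4860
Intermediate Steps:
W = 8
3426 - (230 - W*(-4 + 0)²*j) = 3426 - (230 - 8*(-4 + 0)²*13) = 3426 - (230 - 8*(-4)²*13) = 3426 - (230 - 8*16*13) = 3426 - (230 - 128*13) = 3426 - (230 - 1*1664) = 3426 - (230 - 1664) = 3426 - 1*(-1434) = 3426 + 1434 = 4860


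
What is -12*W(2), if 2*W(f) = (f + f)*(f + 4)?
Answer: -144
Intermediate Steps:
W(f) = f*(4 + f) (W(f) = ((f + f)*(f + 4))/2 = ((2*f)*(4 + f))/2 = (2*f*(4 + f))/2 = f*(4 + f))
-12*W(2) = -24*(4 + 2) = -24*6 = -12*12 = -144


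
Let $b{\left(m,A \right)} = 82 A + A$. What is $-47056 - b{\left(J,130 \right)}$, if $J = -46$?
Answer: $-57846$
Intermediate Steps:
$b{\left(m,A \right)} = 83 A$
$-47056 - b{\left(J,130 \right)} = -47056 - 83 \cdot 130 = -47056 - 10790 = -57846$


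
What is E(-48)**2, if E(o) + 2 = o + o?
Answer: 9604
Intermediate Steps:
E(o) = -2 + 2*o (E(o) = -2 + (o + o) = -2 + 2*o)
E(-48)**2 = (-2 + 2*(-48))**2 = (-2 - 96)**2 = (-98)**2 = 9604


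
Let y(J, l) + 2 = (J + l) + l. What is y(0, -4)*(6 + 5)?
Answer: -110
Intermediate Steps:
y(J, l) = -2 + J + 2*l (y(J, l) = -2 + ((J + l) + l) = -2 + (J + 2*l) = -2 + J + 2*l)
y(0, -4)*(6 + 5) = (-2 + 0 + 2*(-4))*(6 + 5) = (-2 + 0 - 8)*11 = -10*11 = -110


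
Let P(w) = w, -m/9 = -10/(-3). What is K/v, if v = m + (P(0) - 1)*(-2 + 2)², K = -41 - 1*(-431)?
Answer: -13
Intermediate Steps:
m = -30 (m = -(-90)/(-3) = -(-90)*(-1)/3 = -9*10/3 = -30)
K = 390 (K = -41 + 431 = 390)
v = -30 (v = -30 + (0 - 1)*(-2 + 2)² = -30 - 1*0² = -30 - 1*0 = -30 + 0 = -30)
K/v = 390/(-30) = 390*(-1/30) = -13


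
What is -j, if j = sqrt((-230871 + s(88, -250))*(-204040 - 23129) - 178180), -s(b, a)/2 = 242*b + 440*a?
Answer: -sqrt(12144958067) ≈ -1.1020e+5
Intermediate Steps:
s(b, a) = -880*a - 484*b (s(b, a) = -2*(242*b + 440*a) = -880*a - 484*b)
j = sqrt(12144958067) (j = sqrt((-230871 + (-880*(-250) - 484*88))*(-204040 - 23129) - 178180) = sqrt((-230871 + (220000 - 42592))*(-227169) - 178180) = sqrt((-230871 + 177408)*(-227169) - 178180) = sqrt(-53463*(-227169) - 178180) = sqrt(12145136247 - 178180) = sqrt(12144958067) ≈ 1.1020e+5)
-j = -sqrt(12144958067)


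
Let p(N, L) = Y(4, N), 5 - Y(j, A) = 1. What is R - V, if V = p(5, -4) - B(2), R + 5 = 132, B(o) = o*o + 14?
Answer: 141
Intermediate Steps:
Y(j, A) = 4 (Y(j, A) = 5 - 1*1 = 5 - 1 = 4)
p(N, L) = 4
B(o) = 14 + o**2 (B(o) = o**2 + 14 = 14 + o**2)
R = 127 (R = -5 + 132 = 127)
V = -14 (V = 4 - (14 + 2**2) = 4 - (14 + 4) = 4 - 1*18 = 4 - 18 = -14)
R - V = 127 - 1*(-14) = 127 + 14 = 141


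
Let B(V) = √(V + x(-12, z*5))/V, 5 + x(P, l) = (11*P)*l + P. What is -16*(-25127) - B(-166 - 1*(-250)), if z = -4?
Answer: 402032 - √2707/84 ≈ 4.0203e+5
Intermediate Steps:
x(P, l) = -5 + P + 11*P*l (x(P, l) = -5 + ((11*P)*l + P) = -5 + (11*P*l + P) = -5 + (P + 11*P*l) = -5 + P + 11*P*l)
B(V) = √(2623 + V)/V (B(V) = √(V + (-5 - 12 + 11*(-12)*(-4*5)))/V = √(V + (-5 - 12 + 11*(-12)*(-20)))/V = √(V + (-5 - 12 + 2640))/V = √(V + 2623)/V = √(2623 + V)/V)
-16*(-25127) - B(-166 - 1*(-250)) = -16*(-25127) - √(2623 + (-166 - 1*(-250)))/(-166 - 1*(-250)) = 402032 - √(2623 + (-166 + 250))/(-166 + 250) = 402032 - √(2623 + 84)/84 = 402032 - √2707/84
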